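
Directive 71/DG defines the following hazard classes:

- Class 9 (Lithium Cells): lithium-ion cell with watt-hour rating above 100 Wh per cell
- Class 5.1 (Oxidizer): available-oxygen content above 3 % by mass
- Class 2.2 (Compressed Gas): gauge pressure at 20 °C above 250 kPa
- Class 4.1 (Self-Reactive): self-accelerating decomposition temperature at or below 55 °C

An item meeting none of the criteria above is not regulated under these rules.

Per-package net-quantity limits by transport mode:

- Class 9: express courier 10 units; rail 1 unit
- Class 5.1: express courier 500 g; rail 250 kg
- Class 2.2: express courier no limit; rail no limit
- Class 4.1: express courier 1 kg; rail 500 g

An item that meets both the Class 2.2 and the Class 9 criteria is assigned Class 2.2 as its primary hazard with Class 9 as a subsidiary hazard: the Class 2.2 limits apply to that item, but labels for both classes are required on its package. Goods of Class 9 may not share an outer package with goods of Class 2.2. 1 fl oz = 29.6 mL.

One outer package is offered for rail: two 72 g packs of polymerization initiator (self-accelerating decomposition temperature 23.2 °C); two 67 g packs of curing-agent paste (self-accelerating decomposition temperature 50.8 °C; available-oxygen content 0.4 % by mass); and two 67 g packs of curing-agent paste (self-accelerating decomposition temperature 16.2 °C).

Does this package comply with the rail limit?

Yes

The polymerization initiator has self-accelerating decomposition temperature 23.2 °C, which is ≤ 55 °C, so it is Class 4.1 (Self-Reactive).
Curing-agent paste: self-accelerating decomposition temperature 50.8 °C ≤ 55 °C → Class 4.1 (Self-Reactive).
The curing-agent paste has self-accelerating decomposition temperature 16.2 °C, which is ≤ 55 °C, so it is Class 4.1 (Self-Reactive).
Class 4.1 net quantity: (two 72 g packs = 144 g) + (two 67 g packs = 134 g) + (two 67 g packs = 134 g) = 412 g.
412 g is within the rail limit of 500 g for Class 4.1.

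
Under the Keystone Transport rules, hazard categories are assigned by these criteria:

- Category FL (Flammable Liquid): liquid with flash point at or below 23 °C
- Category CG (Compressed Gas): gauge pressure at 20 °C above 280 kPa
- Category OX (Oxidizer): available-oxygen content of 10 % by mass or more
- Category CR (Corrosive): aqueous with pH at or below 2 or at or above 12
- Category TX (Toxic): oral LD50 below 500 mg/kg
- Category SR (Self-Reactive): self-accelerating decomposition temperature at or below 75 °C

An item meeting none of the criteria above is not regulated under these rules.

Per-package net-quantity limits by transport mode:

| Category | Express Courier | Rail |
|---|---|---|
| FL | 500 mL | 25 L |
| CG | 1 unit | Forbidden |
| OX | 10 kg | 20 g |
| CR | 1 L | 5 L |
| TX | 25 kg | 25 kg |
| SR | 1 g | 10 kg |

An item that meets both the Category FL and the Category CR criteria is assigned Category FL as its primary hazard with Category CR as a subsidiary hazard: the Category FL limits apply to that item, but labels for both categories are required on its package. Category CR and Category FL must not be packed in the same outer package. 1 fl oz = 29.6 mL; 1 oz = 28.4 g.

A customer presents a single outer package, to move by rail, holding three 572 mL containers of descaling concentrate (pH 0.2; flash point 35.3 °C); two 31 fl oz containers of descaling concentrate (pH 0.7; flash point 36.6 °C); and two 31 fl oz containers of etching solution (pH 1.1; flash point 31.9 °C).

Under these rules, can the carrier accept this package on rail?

The descaling concentrate has pH 0.2, which is ≤ 2, so it is Category CR (Corrosive).
Descaling concentrate: pH 0.7 ≤ 2 → Category CR (Corrosive).
The etching solution has pH 1.1, which is ≤ 2, so it is Category CR (Corrosive).
Category CR net quantity: (three 572 mL containers = 1.716 L) + (two 31 fl oz containers = 1835.2 mL) + (two 31 fl oz containers = 1835.2 mL) = 5386.4 mL.
5386.4 mL exceeds the rail limit of 5 L for Category CR.

No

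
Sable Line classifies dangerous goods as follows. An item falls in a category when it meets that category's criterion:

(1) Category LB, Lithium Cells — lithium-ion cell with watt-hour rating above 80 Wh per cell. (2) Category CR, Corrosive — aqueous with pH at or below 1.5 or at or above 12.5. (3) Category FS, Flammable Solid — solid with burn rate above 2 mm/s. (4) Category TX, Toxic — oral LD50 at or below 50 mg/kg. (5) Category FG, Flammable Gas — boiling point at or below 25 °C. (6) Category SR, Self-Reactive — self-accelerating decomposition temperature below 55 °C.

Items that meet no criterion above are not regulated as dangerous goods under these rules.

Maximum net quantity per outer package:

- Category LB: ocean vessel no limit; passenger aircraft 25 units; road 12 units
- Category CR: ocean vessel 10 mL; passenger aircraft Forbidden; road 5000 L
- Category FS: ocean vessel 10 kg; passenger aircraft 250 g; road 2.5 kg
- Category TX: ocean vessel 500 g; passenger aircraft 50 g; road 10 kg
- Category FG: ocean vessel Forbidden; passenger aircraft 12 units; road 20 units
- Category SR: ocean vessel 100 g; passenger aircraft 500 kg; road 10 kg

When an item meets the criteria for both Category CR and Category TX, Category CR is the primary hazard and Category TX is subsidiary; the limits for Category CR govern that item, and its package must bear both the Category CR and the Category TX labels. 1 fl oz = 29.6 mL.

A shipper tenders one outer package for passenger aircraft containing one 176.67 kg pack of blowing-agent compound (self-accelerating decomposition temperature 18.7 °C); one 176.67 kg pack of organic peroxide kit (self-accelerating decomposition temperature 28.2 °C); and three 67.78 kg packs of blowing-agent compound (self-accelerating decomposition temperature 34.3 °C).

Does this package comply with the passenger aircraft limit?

No

With self-accelerating decomposition temperature 18.7 °C (< 55 °C), the blowing-agent compound falls in Category SR.
Organic peroxide kit: self-accelerating decomposition temperature 28.2 °C < 55 °C → Category SR (Self-Reactive).
With self-accelerating decomposition temperature 34.3 °C (< 55 °C), the blowing-agent compound falls in Category SR.
Category SR net quantity: 176.67 kg + 176.67 kg + (three 67.78 kg packs = 203.34 kg) = 556.68 kg.
556.68 kg > 500 kg (passenger aircraft limit, Category SR) — over the limit.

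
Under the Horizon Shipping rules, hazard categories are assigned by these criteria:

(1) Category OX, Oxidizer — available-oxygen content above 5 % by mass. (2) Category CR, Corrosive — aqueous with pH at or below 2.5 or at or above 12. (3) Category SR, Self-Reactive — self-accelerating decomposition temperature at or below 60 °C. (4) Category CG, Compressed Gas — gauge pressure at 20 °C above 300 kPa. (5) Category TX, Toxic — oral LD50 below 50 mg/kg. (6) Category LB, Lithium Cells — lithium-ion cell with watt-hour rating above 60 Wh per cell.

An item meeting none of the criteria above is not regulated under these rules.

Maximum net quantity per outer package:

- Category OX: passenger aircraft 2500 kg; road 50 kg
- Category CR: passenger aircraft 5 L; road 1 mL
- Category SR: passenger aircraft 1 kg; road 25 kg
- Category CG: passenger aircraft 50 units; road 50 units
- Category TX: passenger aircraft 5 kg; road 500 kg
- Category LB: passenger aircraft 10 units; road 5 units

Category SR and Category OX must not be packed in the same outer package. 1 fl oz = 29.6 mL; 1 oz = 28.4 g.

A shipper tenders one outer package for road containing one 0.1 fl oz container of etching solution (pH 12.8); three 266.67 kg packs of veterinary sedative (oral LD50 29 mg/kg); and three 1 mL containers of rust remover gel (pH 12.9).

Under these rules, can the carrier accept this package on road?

No

With pH 12.8 (≥ 12), the etching solution falls in Category CR.
Veterinary sedative: oral LD50 29 mg/kg < 50 mg/kg → Category TX (Toxic).
With pH 12.9 (≥ 12), the rust remover gel falls in Category CR.
Category TX quantity: three 266.67 kg packs = 800.01 kg.
800.01 kg exceeds the road limit of 500 kg for Category TX.
Total Category CR: (one 0.1 fl oz container = 2.96 mL) + (three 1 mL containers = 3 mL) = 5.96 mL.
That exceeds the Category CR road limit of 1 mL.
The segregation rule (Category SR with Category OX) does not apply to Category TX with Category CR.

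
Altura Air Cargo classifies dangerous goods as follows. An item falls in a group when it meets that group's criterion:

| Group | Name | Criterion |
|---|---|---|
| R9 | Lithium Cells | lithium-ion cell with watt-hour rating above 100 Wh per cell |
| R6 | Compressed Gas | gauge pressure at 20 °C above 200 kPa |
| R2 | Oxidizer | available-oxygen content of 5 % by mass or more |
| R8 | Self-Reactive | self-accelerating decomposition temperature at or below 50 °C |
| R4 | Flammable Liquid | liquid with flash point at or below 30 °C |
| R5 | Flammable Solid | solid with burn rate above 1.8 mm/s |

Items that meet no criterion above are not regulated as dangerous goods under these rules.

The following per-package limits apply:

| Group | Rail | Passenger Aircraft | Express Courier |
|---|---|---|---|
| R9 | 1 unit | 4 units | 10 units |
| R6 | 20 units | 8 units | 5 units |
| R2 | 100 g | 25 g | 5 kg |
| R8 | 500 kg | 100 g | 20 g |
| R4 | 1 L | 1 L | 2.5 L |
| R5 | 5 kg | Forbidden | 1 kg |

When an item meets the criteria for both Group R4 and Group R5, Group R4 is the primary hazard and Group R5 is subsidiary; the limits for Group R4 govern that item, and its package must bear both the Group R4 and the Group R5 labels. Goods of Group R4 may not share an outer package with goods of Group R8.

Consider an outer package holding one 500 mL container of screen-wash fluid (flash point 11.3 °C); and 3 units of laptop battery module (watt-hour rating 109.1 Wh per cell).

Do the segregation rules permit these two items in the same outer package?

Flash point 11.3 °C meets the Group R4 criterion (Flammable Liquid), so the screen-wash fluid is Group R4.
Laptop battery module: watt-hour rating 109.1 Wh per cell > 100 Wh per cell → Group R9 (Lithium Cells).
No segregation rule bars Group R4 with Group R9.

Yes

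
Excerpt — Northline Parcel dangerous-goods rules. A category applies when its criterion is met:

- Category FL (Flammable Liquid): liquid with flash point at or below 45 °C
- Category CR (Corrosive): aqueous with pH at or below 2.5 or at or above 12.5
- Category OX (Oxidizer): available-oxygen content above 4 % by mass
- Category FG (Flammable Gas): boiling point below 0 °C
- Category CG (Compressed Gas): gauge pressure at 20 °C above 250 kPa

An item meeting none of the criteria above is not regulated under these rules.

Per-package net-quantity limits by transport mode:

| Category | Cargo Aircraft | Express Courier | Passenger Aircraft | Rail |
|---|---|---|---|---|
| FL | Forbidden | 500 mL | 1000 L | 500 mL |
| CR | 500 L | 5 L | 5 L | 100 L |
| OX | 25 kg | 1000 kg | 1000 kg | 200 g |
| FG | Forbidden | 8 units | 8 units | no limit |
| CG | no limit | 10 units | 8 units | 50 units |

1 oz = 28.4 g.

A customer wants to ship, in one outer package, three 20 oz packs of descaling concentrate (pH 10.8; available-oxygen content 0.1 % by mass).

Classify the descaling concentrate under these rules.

Not regulated

pH 10.8 is between 2.5 and 12.5, so Category CR does not apply.
available-oxygen content 0.1 % by mass is not above 4 % by mass, so Category OX does not apply.
No criterion is met, so the item is not regulated.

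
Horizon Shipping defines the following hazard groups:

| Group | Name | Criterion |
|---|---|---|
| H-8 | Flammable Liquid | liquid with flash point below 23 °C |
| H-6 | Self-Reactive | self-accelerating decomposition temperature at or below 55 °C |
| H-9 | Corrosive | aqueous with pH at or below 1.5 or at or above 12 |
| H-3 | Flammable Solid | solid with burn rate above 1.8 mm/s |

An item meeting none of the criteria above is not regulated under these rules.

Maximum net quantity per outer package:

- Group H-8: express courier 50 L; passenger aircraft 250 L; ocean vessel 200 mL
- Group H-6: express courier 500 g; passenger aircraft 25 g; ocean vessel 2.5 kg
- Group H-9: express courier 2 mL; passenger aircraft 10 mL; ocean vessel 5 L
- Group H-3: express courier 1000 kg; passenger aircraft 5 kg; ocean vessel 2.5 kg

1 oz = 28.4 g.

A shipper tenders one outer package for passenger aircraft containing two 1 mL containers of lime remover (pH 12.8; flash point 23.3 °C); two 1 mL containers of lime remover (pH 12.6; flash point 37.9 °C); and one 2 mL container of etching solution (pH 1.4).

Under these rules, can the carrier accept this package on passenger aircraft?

pH 12.8 meets the Group H-9 criterion (Corrosive), so the lime remover is Group H-9.
The lime remover has pH 12.6, which is ≥ 12, so it is Group H-9 (Corrosive).
pH 1.4 meets the Group H-9 criterion (Corrosive), so the etching solution is Group H-9.
Total Group H-9: (two 1 mL containers = 2 mL) + (two 1 mL containers = 2 mL) + 2 mL = 6 mL.
6 mL ≤ 10 mL (passenger aircraft limit, Group H-9) — within limit.

Yes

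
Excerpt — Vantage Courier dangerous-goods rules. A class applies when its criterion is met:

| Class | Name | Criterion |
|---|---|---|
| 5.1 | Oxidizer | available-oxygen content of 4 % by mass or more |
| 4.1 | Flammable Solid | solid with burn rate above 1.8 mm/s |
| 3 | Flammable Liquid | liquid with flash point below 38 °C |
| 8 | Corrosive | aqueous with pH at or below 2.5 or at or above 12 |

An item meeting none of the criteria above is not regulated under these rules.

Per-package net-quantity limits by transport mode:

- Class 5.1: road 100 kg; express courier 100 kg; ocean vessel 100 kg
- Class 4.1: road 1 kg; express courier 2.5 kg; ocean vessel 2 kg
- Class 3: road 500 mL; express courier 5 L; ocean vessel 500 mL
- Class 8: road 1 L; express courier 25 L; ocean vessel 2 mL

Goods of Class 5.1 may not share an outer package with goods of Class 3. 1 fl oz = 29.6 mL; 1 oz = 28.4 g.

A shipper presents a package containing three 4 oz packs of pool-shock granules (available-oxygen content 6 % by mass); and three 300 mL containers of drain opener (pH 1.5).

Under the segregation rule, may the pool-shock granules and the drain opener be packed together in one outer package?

Yes

With available-oxygen content 6 % by mass (≥ 4 % by mass), the pool-shock granules fall in Class 5.1.
The drain opener has pH 1.5, which is ≤ 2.5, so it is Class 8 (Corrosive).
No segregation rule bars Class 5.1 with Class 8.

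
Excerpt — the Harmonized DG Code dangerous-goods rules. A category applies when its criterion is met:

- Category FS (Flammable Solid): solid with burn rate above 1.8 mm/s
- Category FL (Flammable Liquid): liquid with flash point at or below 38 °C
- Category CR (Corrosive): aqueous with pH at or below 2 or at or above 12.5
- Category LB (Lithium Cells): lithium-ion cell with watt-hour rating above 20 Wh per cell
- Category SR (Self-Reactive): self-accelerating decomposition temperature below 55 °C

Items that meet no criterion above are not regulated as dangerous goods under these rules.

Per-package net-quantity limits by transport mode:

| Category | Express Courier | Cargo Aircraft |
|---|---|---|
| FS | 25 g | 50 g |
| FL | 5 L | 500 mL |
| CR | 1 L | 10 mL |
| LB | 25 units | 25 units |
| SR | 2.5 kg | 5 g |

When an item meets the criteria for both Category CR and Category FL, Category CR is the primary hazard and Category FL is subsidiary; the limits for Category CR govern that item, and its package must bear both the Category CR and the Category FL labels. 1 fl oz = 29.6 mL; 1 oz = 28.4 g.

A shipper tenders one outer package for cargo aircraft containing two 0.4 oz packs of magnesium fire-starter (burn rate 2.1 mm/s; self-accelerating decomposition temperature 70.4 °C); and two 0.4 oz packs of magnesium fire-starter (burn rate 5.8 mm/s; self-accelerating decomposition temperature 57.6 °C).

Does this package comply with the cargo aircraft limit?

Yes

The magnesium fire-starter has burn rate 2.1 mm/s, which is > 1.8 mm/s, so it is Category FS (Flammable Solid).
The magnesium fire-starter has burn rate 5.8 mm/s, which is > 1.8 mm/s, so it is Category FS (Flammable Solid).
Total Category FS: (two 0.4 oz packs = 22.72 g) + (two 0.4 oz packs = 22.72 g) = 45.44 g.
That is within the Category FS cargo aircraft limit of 50 g.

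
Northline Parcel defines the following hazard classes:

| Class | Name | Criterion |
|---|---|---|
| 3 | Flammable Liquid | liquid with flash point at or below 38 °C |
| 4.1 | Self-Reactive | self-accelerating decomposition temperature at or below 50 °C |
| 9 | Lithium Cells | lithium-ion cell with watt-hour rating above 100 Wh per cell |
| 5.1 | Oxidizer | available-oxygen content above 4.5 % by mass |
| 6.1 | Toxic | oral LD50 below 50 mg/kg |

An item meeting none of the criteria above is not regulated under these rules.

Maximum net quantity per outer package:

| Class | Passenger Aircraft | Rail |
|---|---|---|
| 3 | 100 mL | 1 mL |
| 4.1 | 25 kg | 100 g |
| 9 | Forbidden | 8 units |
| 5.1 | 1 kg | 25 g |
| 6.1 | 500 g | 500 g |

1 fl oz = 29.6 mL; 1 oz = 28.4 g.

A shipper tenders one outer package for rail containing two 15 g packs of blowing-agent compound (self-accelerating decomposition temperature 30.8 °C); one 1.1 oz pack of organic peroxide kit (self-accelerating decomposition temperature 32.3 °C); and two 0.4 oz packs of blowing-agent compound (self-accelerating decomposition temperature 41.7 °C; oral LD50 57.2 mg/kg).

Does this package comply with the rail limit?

Yes

Blowing-agent compound: self-accelerating decomposition temperature 30.8 °C ≤ 50 °C → Class 4.1 (Self-Reactive).
Organic peroxide kit: self-accelerating decomposition temperature 32.3 °C ≤ 50 °C → Class 4.1 (Self-Reactive).
The blowing-agent compound has self-accelerating decomposition temperature 41.7 °C, which is ≤ 50 °C, so it is Class 4.1 (Self-Reactive).
Class 4.1 net quantity: (two 15 g packs = 30 g) + (one 1.1 oz pack = 31.24 g) + (two 0.4 oz packs = 22.72 g) = 83.96 g.
83.96 g ≤ 100 g (rail limit, Class 4.1) — within limit.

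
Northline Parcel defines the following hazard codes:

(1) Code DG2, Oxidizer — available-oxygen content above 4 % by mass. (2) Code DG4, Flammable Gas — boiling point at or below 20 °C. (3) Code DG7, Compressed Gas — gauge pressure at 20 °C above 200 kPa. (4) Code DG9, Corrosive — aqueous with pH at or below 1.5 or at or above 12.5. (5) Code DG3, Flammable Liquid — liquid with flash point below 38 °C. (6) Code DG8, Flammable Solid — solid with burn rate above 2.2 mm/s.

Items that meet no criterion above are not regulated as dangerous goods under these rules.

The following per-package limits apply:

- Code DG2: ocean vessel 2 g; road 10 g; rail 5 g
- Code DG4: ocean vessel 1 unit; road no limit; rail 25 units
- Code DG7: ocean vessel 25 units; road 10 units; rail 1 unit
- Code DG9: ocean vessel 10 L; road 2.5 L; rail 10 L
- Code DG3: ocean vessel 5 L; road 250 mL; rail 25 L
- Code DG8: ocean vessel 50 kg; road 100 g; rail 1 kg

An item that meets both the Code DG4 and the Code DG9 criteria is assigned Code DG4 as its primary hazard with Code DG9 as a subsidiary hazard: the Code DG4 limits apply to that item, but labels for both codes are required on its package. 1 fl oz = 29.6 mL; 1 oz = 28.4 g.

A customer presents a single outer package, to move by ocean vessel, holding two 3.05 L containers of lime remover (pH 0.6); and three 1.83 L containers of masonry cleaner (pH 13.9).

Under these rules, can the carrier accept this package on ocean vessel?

No

With pH 0.6 (≤ 1.5), the lime remover falls in Code DG9.
Masonry cleaner: pH 13.9 ≥ 12.5 → Code DG9 (Corrosive).
Code DG9 net quantity: (two 3.05 L containers = 6.1 L) + (three 1.83 L containers = 5.49 L) = 11.59 L.
11.59 L exceeds the ocean vessel limit of 10 L for Code DG9.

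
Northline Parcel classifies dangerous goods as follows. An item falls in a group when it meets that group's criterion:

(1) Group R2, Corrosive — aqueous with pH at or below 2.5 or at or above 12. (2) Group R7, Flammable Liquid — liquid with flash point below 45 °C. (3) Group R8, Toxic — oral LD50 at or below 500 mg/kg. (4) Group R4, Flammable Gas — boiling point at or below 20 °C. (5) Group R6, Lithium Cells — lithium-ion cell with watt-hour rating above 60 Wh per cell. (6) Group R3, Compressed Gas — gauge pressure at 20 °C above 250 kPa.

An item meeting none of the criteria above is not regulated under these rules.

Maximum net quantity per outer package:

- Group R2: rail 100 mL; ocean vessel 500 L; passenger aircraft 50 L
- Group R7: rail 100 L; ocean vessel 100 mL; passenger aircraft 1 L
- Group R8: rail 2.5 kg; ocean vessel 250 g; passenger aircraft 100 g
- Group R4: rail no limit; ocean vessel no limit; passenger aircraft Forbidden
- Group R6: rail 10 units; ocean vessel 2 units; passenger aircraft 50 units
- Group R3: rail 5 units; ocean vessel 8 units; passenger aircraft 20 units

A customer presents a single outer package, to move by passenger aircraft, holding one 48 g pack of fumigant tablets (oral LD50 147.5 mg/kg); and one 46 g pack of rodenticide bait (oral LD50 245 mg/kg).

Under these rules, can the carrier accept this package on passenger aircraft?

Oral LD50 147.5 mg/kg meets the Group R8 criterion (Toxic), so the fumigant tablets are Group R8.
Rodenticide bait: oral LD50 245 mg/kg ≤ 500 mg/kg → Group R8 (Toxic).
Total Group R8: 48 g + 46 g = 94 g.
94 g ≤ 100 g (passenger aircraft limit, Group R8) — within limit.

Yes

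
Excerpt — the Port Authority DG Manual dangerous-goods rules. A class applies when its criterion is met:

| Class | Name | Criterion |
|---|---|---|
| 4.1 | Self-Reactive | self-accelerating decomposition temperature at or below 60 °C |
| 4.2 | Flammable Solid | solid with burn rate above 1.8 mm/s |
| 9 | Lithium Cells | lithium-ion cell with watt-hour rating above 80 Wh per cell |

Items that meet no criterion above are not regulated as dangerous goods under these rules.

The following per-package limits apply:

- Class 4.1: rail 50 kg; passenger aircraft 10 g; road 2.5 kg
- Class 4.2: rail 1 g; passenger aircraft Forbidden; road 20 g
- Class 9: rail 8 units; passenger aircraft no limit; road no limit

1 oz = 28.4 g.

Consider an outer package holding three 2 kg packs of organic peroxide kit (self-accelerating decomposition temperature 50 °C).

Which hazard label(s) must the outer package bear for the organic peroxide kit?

Organic peroxide kit: self-accelerating decomposition temperature 50 °C ≤ 60 °C → Class 4.1 (Self-Reactive).
Only the Class 4.1 label is required.

Class 4.1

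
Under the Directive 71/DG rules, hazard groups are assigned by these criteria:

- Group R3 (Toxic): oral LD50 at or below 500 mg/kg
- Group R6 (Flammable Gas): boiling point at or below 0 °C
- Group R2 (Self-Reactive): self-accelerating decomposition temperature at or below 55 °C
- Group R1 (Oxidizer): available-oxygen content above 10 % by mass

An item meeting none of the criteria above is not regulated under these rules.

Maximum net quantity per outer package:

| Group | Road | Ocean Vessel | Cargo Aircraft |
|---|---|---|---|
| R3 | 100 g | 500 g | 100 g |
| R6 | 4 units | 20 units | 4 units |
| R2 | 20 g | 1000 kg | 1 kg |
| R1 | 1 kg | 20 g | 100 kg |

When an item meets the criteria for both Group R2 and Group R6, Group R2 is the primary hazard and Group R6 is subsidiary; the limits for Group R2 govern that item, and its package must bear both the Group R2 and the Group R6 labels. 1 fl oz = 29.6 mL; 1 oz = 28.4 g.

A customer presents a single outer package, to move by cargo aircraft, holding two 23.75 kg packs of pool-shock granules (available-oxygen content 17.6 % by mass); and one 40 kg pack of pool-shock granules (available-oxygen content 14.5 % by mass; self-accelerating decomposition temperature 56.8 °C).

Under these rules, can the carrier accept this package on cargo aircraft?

Yes

With available-oxygen content 17.6 % by mass (> 10 % by mass), the pool-shock granules fall in Group R1.
Available-oxygen content 14.5 % by mass meets the Group R1 criterion (Oxidizer), so the pool-shock granules are Group R1.
Group R1 net quantity: (two 23.75 kg packs = 47.5 kg) + 40 kg = 87.5 kg.
That is within the Group R1 cargo aircraft limit of 100 kg.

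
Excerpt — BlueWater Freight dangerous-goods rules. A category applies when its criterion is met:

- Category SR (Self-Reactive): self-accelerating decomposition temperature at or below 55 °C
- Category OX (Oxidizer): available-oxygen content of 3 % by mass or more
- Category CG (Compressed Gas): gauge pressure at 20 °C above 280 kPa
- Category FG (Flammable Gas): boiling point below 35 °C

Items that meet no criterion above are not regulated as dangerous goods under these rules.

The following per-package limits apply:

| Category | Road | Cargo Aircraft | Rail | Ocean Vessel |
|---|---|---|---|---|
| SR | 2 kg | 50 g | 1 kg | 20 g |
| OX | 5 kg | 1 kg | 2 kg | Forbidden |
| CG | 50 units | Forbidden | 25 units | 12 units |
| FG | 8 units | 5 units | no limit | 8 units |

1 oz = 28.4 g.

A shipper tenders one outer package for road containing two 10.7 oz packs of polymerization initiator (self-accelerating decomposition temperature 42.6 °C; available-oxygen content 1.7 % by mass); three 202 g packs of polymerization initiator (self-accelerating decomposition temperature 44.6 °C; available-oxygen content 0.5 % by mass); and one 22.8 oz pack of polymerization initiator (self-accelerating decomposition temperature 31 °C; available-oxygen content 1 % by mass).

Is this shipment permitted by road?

The polymerization initiator has self-accelerating decomposition temperature 42.6 °C, which is ≤ 55 °C, so it is Category SR (Self-Reactive).
Self-accelerating decomposition temperature 44.6 °C meets the Category SR criterion (Self-Reactive), so the polymerization initiator is Category SR.
Polymerization initiator: self-accelerating decomposition temperature 31 °C ≤ 55 °C → Category SR (Self-Reactive).
Category SR net quantity: (two 10.7 oz packs = 607.76 g) + (three 202 g packs = 606 g) + (one 22.8 oz pack = 647.52 g) = 1861.28 g.
1861.28 g ≤ 2 kg (road limit, Category SR) — within limit.

Yes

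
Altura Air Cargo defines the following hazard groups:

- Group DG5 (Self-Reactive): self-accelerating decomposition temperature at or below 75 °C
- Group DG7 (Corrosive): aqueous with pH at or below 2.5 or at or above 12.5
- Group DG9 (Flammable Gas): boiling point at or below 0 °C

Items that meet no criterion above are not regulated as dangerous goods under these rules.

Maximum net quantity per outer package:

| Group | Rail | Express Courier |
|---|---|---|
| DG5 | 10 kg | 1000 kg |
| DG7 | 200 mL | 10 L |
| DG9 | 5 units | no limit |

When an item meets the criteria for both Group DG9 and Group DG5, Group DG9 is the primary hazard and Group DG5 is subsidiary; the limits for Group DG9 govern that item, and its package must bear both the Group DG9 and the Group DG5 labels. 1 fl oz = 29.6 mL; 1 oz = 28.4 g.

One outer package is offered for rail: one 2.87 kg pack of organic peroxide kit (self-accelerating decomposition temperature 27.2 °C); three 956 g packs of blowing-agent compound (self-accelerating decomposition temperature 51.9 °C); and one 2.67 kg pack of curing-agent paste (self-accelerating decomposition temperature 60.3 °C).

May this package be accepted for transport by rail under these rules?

Organic peroxide kit: self-accelerating decomposition temperature 27.2 °C ≤ 75 °C → Group DG5 (Self-Reactive).
Self-accelerating decomposition temperature 51.9 °C meets the Group DG5 criterion (Self-Reactive), so the blowing-agent compound is Group DG5.
Curing-agent paste: self-accelerating decomposition temperature 60.3 °C ≤ 75 °C → Group DG5 (Self-Reactive).
Group DG5 net quantity: 2.87 kg + (three 956 g packs = 2.868 kg) + 2.67 kg = 8.408 kg.
8.408 kg ≤ 10 kg (rail limit, Group DG5) — within limit.

Yes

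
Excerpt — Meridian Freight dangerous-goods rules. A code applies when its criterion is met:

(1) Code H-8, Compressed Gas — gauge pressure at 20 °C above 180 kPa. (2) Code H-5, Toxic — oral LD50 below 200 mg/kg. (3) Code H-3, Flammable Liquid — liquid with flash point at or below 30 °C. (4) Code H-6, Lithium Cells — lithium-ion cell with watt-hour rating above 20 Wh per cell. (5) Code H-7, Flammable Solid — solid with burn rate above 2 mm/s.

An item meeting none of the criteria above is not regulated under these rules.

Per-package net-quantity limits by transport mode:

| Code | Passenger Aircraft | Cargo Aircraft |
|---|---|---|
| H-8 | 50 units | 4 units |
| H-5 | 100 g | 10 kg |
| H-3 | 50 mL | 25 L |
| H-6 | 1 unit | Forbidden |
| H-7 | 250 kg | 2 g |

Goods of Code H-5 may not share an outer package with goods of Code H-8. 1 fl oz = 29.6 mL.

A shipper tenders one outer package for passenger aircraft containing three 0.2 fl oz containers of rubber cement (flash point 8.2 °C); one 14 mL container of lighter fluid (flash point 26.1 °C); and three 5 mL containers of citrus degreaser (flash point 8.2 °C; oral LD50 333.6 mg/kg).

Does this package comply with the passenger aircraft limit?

Yes

The rubber cement has flash point 8.2 °C, which is ≤ 30 °C, so it is Code H-3 (Flammable Liquid).
The lighter fluid has flash point 26.1 °C, which is ≤ 30 °C, so it is Code H-3 (Flammable Liquid).
Flash point 8.2 °C meets the Code H-3 criterion (Flammable Liquid), so the citrus degreaser is Code H-3.
Total Code H-3: (three 0.2 fl oz containers = 17.76 mL) + 14 mL + (three 5 mL containers = 15 mL) = 46.76 mL.
46.76 mL is within the passenger aircraft limit of 50 mL for Code H-3.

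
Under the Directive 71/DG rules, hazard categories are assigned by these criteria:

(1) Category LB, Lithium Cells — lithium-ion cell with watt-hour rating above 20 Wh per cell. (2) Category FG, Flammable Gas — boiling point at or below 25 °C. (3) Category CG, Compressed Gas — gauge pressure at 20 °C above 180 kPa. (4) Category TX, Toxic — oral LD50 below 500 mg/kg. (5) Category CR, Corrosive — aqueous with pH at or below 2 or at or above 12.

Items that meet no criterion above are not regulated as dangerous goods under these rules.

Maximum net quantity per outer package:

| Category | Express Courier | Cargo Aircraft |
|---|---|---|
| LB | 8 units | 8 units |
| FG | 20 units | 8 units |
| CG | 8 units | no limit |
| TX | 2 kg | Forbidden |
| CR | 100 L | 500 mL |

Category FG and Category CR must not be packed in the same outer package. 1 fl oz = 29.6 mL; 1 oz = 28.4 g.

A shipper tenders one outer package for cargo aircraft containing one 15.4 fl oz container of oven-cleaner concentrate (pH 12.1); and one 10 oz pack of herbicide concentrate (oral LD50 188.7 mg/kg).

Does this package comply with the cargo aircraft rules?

No

With pH 12.1 (≥ 12), the oven-cleaner concentrate falls in Category CR.
Herbicide concentrate: oral LD50 188.7 mg/kg < 500 mg/kg → Category TX (Toxic).
Category TX quantity: one 10 oz pack = 284 g.
Category TX is Forbidden by cargo aircraft.
Category CR quantity: one 15.4 fl oz container = 455.84 mL.
455.84 mL ≤ 500 mL (cargo aircraft limit, Category CR) — within limit.
The segregation rule (Category FG with Category CR) does not apply to Category TX with Category CR.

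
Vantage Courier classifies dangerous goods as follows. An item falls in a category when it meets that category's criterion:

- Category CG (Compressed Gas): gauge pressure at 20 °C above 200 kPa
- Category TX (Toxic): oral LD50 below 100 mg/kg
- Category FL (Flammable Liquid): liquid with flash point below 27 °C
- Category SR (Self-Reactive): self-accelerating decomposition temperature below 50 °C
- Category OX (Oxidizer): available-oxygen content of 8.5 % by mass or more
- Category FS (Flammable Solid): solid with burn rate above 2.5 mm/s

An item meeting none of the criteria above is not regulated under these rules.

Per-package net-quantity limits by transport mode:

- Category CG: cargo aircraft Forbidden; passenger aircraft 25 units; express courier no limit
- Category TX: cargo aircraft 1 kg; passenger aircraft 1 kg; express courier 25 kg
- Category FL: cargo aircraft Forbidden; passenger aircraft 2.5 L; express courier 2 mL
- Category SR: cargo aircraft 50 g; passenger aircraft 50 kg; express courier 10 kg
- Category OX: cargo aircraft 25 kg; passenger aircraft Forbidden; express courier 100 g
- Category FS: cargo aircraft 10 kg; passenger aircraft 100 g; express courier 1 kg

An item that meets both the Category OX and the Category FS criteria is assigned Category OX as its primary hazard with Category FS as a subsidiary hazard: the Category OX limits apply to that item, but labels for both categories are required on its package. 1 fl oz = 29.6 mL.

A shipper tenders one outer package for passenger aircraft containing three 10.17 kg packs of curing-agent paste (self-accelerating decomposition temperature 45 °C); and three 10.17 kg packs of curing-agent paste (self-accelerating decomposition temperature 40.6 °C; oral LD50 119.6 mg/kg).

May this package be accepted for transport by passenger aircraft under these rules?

No

With self-accelerating decomposition temperature 45 °C (< 50 °C), the curing-agent paste falls in Category SR.
The curing-agent paste has self-accelerating decomposition temperature 40.6 °C, which is < 50 °C, so it is Category SR (Self-Reactive).
Total Category SR: (three 10.17 kg packs = 30.51 kg) + (three 10.17 kg packs = 30.51 kg) = 61.02 kg.
That exceeds the Category SR passenger aircraft limit of 50 kg.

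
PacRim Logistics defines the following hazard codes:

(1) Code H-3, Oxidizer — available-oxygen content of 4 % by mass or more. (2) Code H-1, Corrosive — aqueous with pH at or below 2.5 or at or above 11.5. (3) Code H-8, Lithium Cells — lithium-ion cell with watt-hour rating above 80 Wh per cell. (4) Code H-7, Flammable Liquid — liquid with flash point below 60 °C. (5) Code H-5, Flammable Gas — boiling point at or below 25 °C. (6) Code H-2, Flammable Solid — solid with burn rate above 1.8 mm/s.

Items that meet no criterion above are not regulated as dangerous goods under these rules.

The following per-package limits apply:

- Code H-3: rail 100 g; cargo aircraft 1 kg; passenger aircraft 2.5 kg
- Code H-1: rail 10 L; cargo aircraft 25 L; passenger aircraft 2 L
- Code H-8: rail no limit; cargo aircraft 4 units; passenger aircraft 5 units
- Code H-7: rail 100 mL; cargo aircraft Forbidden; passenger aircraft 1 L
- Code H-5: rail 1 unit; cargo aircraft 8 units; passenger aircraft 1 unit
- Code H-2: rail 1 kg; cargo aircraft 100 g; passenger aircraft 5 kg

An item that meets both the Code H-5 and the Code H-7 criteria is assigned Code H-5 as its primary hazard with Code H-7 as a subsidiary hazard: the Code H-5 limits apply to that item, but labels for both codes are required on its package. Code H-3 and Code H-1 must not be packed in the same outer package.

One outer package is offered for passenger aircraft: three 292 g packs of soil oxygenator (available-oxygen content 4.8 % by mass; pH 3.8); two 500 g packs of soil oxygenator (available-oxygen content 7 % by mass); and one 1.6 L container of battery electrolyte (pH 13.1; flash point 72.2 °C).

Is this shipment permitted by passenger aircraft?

Soil oxygenator: available-oxygen content 4.8 % by mass ≥ 4 % by mass → Code H-3 (Oxidizer).
With available-oxygen content 7 % by mass (≥ 4 % by mass), the soil oxygenator falls in Code H-3.
Battery electrolyte: pH 13.1 ≥ 11.5 → Code H-1 (Corrosive).
Code H-3 net quantity: (three 292 g packs = 876 g) + (two 500 g packs = 1 kg) = 1.876 kg.
1.876 kg is within the passenger aircraft limit of 2.5 kg for Code H-3.
Code H-1 quantity: 1.6 L.
1.6 L ≤ 2 L (passenger aircraft limit, Code H-1) — within limit.
Code H-3 and Code H-1 may not share an outer package.

No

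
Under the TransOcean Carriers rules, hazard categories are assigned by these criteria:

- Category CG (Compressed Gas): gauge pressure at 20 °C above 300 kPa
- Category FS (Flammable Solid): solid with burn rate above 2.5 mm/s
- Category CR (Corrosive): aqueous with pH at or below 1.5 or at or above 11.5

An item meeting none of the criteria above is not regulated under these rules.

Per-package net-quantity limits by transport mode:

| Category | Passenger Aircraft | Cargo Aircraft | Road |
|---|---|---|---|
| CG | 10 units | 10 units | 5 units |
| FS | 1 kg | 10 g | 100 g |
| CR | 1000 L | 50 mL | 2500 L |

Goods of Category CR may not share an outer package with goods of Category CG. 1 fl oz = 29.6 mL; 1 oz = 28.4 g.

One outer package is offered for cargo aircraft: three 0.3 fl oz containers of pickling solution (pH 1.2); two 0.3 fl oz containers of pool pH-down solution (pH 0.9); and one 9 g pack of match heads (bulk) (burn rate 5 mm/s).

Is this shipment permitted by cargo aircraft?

The pickling solution has pH 1.2, which is ≤ 1.5, so it is Category CR (Corrosive).
pH 0.9 meets the Category CR criterion (Corrosive), so the pool pH-down solution is Category CR.
The match heads (bulk) have burn rate 5 mm/s, which is > 2.5 mm/s, so they are Category FS (Flammable Solid).
Total Category CR: (three 0.3 fl oz containers = 26.64 mL) + (two 0.3 fl oz containers = 17.76 mL) = 44.4 mL.
That is within the Category CR cargo aircraft limit of 50 mL.
Category FS quantity: 9 g.
That is within the Category FS cargo aircraft limit of 10 g.
The segregation rule (Category CR with Category CG) does not apply to Category CR with Category FS.
Every hazard category is within its cargo aircraft limit and no segregation rule is violated.

Yes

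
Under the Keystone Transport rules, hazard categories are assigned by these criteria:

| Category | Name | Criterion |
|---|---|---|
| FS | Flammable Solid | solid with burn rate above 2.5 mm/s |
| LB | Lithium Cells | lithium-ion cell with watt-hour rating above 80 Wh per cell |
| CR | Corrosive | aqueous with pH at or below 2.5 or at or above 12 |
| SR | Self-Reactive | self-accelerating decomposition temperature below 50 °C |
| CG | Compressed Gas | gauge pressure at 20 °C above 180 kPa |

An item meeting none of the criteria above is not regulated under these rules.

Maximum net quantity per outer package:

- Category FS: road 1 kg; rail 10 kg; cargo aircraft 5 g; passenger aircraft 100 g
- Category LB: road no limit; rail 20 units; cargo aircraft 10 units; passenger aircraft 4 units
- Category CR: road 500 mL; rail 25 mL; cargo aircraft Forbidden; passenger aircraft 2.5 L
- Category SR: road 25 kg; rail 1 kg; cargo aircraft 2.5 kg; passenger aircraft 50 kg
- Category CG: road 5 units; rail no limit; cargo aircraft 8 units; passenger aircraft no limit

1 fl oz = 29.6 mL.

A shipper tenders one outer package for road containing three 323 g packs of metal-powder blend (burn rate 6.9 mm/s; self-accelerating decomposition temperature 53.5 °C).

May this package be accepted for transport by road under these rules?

Yes

Burn rate 6.9 mm/s meets the Category FS criterion (Flammable Solid), so the metal-powder blend is Category FS.
Category FS quantity: three 323 g packs = 969 g.
969 g is within the road limit of 1 kg for Category FS.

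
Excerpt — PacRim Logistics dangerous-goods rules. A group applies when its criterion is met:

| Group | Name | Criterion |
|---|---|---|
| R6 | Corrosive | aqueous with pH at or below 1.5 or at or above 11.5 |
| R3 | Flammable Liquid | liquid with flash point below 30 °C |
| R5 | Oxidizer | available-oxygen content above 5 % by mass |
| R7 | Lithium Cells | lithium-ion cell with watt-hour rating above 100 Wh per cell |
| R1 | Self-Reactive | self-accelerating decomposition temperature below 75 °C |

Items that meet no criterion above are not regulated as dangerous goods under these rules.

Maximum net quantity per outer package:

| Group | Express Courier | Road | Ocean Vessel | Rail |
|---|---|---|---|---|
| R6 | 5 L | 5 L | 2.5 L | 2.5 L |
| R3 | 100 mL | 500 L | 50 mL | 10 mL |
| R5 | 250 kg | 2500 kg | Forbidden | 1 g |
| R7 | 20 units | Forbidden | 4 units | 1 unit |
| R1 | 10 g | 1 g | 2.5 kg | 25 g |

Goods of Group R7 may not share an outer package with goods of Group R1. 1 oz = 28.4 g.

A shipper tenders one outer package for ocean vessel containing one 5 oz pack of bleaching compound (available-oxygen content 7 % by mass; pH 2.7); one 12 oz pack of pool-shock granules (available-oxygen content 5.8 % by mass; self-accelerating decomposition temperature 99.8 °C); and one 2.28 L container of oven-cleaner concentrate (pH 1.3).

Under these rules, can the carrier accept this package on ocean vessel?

No

Bleaching compound: available-oxygen content 7 % by mass > 5 % by mass → Group R5 (Oxidizer).
With available-oxygen content 5.8 % by mass (> 5 % by mass), the pool-shock granules fall in Group R5.
The oven-cleaner concentrate has pH 1.3, which is ≤ 1.5, so it is Group R6 (Corrosive).
Group R6 quantity: 2.28 L.
2.28 L ≤ 2.5 L (ocean vessel limit, Group R6) — within limit.
Total Group R5: (one 5 oz pack = 142 g) + (one 12 oz pack = 340.8 g) = 482.8 g.
Group R5 is Forbidden by ocean vessel.
The segregation rule (Group R7 with Group R1) does not apply to Group R6 with Group R5.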